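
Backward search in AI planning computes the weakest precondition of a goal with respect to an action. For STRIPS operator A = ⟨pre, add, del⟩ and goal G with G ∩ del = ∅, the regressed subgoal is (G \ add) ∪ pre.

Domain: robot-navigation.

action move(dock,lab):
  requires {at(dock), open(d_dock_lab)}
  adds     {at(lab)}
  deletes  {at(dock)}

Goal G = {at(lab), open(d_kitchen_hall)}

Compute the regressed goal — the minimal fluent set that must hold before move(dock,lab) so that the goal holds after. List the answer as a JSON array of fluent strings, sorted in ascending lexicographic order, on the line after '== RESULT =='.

Regress:
  G ∩ del = {}  (empty — regression defined)
  G \ add = {at(lab), open(d_kitchen_hall)} \ {at(lab)} = {open(d_kitchen_hall)}
  ∪ pre   = {open(d_kitchen_hall)} ∪ {at(dock), open(d_dock_lab)}
          = {at(dock), open(d_dock_lab), open(d_kitchen_hall)}

== RESULT ==
["at(dock)", "open(d_dock_lab)", "open(d_kitchen_hall)"]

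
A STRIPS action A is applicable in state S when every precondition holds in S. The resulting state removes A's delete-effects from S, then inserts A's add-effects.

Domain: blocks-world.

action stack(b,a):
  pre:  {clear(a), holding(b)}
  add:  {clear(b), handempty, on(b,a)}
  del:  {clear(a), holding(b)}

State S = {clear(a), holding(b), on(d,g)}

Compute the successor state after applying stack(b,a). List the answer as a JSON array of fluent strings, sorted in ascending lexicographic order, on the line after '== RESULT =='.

Compute (S \ del) ∪ add:
  pre ⊆ S: {clear(a), holding(b)} ⊆ S  — applicable
  S \ del = {on(d,g)}
  ∪ add   = {clear(b), handempty, on(b,a), on(d,g)}

== RESULT ==
["clear(b)", "handempty", "on(b,a)", "on(d,g)"]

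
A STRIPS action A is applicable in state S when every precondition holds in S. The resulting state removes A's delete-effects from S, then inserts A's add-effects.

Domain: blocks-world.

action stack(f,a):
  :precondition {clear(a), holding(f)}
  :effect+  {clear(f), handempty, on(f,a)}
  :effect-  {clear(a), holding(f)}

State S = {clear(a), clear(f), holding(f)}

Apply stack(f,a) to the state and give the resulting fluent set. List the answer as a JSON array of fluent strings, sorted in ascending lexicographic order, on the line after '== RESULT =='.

Progress:
  pre ⊆ S: {clear(a), holding(f)} ⊆ S  — applicable
  S \ del = {clear(f)}
  ∪ add   = {clear(f), handempty, on(f,a)}

== RESULT ==
["clear(f)", "handempty", "on(f,a)"]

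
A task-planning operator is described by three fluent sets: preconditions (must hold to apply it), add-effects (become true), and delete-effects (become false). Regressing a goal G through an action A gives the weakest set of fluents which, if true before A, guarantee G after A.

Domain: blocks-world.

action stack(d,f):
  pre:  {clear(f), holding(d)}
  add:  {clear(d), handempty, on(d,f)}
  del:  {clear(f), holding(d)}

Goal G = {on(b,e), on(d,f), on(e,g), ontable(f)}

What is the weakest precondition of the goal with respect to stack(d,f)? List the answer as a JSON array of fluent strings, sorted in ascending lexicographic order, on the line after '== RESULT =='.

Regress:
  G ∩ del = {}  (empty — regression defined)
  G \ add = {on(b,e), on(d,f), on(e,g), ontable(f)} \ {clear(d), handempty, on(d,f)} = {on(b,e), on(e,g), ontable(f)}
  ∪ pre   = {on(b,e), on(e,g), ontable(f)} ∪ {clear(f), holding(d)}
          = {clear(f), holding(d), on(b,e), on(e,g), ontable(f)}

== RESULT ==
["clear(f)", "holding(d)", "on(b,e)", "on(e,g)", "ontable(f)"]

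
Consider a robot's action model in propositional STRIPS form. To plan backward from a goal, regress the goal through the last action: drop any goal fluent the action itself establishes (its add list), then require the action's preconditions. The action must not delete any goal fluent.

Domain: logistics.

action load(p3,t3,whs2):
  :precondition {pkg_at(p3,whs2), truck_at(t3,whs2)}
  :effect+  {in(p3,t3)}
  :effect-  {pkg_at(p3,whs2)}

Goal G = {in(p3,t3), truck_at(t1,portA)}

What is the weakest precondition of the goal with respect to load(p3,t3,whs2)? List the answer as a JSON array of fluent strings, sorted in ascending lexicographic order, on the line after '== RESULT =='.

Regress:
  G ∩ del = {}  (empty — regression defined)
  G \ add = {in(p3,t3), truck_at(t1,portA)} \ {in(p3,t3)} = {truck_at(t1,portA)}
  ∪ pre   = {truck_at(t1,portA)} ∪ {pkg_at(p3,whs2), truck_at(t3,whs2)}
          = {pkg_at(p3,whs2), truck_at(t1,portA), truck_at(t3,whs2)}

== RESULT ==
["pkg_at(p3,whs2)", "truck_at(t1,portA)", "truck_at(t3,whs2)"]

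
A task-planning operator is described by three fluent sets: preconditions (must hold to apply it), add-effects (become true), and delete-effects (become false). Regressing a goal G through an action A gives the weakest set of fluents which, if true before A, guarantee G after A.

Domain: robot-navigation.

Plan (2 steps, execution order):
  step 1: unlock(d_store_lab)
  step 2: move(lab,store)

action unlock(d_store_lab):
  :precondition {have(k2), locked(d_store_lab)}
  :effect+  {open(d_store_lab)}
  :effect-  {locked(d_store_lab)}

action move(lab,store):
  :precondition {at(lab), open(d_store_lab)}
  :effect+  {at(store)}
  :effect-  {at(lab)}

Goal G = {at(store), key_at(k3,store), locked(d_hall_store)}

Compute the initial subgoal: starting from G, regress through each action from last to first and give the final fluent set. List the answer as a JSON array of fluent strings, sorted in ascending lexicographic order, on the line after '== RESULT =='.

Work backward from the goal:
  through step 2 (move(lab,store)): drop {at(store)}, keep {key_at(k3,store), locked(d_hall_store)}, require {at(lab), open(d_store_lab)}
    → {at(lab), key_at(k3,store), locked(d_hall_store), open(d_store_lab)}
  through step 1 (unlock(d_store_lab)): drop {open(d_store_lab)}, keep {at(lab), key_at(k3,store), locked(d_hall_store)}, require {have(k2), locked(d_store_lab)}
    → {at(lab), have(k2), key_at(k3,store), locked(d_hall_store), locked(d_store_lab)}

== RESULT ==
["at(lab)", "have(k2)", "key_at(k3,store)", "locked(d_hall_store)", "locked(d_store_lab)"]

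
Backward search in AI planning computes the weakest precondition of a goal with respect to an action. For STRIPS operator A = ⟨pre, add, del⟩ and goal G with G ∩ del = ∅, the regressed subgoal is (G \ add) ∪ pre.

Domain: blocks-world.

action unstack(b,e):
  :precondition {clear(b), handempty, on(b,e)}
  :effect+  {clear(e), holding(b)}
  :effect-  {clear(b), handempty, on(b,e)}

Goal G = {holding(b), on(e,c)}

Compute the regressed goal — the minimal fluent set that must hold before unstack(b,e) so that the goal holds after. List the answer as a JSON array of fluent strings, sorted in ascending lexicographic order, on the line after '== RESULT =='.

Compute (G \ add) ∪ pre:
  G ∩ del = {}  (empty — regression defined)
  G \ add = {holding(b), on(e,c)} \ {clear(e), holding(b)} = {on(e,c)}
  ∪ pre   = {on(e,c)} ∪ {clear(b), handempty, on(b,e)}
          = {clear(b), handempty, on(b,e), on(e,c)}

== RESULT ==
["clear(b)", "handempty", "on(b,e)", "on(e,c)"]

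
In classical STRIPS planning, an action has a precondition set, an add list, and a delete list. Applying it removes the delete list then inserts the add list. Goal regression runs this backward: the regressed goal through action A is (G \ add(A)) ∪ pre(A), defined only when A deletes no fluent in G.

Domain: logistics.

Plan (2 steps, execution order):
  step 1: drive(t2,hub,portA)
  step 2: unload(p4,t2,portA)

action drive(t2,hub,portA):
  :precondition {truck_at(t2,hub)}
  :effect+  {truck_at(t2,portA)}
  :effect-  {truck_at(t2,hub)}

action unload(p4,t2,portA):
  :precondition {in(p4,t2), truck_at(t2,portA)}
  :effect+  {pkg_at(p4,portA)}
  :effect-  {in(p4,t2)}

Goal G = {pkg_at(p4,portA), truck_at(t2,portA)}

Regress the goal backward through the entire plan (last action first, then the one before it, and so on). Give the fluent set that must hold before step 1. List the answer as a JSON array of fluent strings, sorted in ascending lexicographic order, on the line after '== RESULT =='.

Work backward from the goal:
  through step 2 (unload(p4,t2,portA)): drop {pkg_at(p4,portA)}, keep {truck_at(t2,portA)}, require {in(p4,t2), truck_at(t2,portA)}
    → {in(p4,t2), truck_at(t2,portA)}
  through step 1 (drive(t2,hub,portA)): drop {truck_at(t2,portA)}, keep {in(p4,t2)}, require {truck_at(t2,hub)}
    → {in(p4,t2), truck_at(t2,hub)}

== RESULT ==
["in(p4,t2)", "truck_at(t2,hub)"]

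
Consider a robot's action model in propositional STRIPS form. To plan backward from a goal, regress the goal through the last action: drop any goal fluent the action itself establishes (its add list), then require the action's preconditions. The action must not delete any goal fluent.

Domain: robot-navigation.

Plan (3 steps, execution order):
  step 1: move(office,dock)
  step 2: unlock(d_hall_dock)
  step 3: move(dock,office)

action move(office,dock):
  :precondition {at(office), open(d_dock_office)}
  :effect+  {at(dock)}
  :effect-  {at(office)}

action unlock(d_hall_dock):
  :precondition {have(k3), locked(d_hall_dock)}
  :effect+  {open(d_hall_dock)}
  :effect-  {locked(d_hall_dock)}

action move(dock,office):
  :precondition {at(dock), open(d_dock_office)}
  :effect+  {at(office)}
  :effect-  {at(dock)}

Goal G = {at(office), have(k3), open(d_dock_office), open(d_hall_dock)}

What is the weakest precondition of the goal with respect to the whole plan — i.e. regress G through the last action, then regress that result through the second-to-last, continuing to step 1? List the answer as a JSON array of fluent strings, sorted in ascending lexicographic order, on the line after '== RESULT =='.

Work backward from the goal:
  through step 3 (move(dock,office)): drop {at(office)}, keep {have(k3), open(d_dock_office), open(d_hall_dock)}, require {at(dock), open(d_dock_office)}
    → {at(dock), have(k3), open(d_dock_office), open(d_hall_dock)}
  through step 2 (unlock(d_hall_dock)): drop {open(d_hall_dock)}, keep {at(dock), have(k3), open(d_dock_office)}, require {have(k3), locked(d_hall_dock)}
    → {at(dock), have(k3), locked(d_hall_dock), open(d_dock_office)}
  through step 1 (move(office,dock)): drop {at(dock)}, keep {have(k3), locked(d_hall_dock), open(d_dock_office)}, require {at(office), open(d_dock_office)}
    → {at(office), have(k3), locked(d_hall_dock), open(d_dock_office)}

== RESULT ==
["at(office)", "have(k3)", "locked(d_hall_dock)", "open(d_dock_office)"]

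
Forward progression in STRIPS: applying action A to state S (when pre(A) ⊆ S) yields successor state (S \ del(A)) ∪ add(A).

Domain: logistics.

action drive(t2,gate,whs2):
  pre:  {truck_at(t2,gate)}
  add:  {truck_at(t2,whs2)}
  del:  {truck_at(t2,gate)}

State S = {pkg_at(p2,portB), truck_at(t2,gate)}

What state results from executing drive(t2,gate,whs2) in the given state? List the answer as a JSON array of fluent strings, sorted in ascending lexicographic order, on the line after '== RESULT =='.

Compute (S \ del) ∪ add:
  pre ⊆ S: {truck_at(t2,gate)} ⊆ S  — applicable
  S \ del = {pkg_at(p2,portB)}
  ∪ add   = {pkg_at(p2,portB), truck_at(t2,whs2)}

== RESULT ==
["pkg_at(p2,portB)", "truck_at(t2,whs2)"]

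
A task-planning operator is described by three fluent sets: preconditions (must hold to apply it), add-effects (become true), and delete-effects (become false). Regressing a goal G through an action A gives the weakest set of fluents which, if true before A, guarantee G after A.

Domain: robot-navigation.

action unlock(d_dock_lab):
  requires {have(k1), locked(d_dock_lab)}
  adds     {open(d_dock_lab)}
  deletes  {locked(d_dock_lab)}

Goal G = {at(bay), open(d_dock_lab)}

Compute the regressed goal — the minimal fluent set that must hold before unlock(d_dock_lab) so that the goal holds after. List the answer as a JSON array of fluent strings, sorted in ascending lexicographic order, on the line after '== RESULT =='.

Regress:
  G ∩ del = {}  (empty — regression defined)
  G \ add = {at(bay), open(d_dock_lab)} \ {open(d_dock_lab)} = {at(bay)}
  ∪ pre   = {at(bay)} ∪ {have(k1), locked(d_dock_lab)}
          = {at(bay), have(k1), locked(d_dock_lab)}

== RESULT ==
["at(bay)", "have(k1)", "locked(d_dock_lab)"]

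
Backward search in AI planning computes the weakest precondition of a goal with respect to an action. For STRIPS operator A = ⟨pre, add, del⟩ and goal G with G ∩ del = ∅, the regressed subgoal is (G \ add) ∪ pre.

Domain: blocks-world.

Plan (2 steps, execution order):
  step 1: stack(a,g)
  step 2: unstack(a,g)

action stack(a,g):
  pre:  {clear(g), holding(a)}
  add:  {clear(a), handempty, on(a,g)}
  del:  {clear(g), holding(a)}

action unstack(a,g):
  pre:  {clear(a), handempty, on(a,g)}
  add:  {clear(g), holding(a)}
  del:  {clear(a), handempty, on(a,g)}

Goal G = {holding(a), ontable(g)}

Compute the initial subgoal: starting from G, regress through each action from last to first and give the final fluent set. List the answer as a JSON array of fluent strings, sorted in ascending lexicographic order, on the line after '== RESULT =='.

Regress step by step:
  through step 2 (unstack(a,g)): drop {holding(a)}, keep {ontable(g)}, require {clear(a), handempty, on(a,g)}
    → {clear(a), handempty, on(a,g), ontable(g)}
  through step 1 (stack(a,g)): drop {clear(a), handempty, on(a,g)}, keep {ontable(g)}, require {clear(g), holding(a)}
    → {clear(g), holding(a), ontable(g)}

== RESULT ==
["clear(g)", "holding(a)", "ontable(g)"]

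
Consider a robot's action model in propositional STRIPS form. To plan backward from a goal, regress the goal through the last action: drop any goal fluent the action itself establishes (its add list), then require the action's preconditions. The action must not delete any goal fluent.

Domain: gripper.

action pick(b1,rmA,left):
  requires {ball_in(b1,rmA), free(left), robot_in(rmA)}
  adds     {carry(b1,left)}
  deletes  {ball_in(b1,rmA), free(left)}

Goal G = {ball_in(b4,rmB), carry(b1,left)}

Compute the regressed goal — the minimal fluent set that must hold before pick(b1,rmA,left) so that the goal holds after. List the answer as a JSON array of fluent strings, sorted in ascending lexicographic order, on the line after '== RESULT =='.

Regress:
  G ∩ del = {}  (empty — regression defined)
  G \ add = {ball_in(b4,rmB), carry(b1,left)} \ {carry(b1,left)} = {ball_in(b4,rmB)}
  ∪ pre   = {ball_in(b4,rmB)} ∪ {ball_in(b1,rmA), free(left), robot_in(rmA)}
          = {ball_in(b1,rmA), ball_in(b4,rmB), free(left), robot_in(rmA)}

== RESULT ==
["ball_in(b1,rmA)", "ball_in(b4,rmB)", "free(left)", "robot_in(rmA)"]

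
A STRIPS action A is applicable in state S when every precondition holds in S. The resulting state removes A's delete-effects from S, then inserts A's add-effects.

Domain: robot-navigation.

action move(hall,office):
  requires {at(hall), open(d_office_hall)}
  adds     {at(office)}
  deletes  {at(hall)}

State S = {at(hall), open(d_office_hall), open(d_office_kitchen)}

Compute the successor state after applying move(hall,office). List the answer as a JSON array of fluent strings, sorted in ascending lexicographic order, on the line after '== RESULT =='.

Progress:
  pre ⊆ S: {at(hall), open(d_office_hall)} ⊆ S  — applicable
  S \ del = {open(d_office_hall), open(d_office_kitchen)}
  ∪ add   = {at(office), open(d_office_hall), open(d_office_kitchen)}

== RESULT ==
["at(office)", "open(d_office_hall)", "open(d_office_kitchen)"]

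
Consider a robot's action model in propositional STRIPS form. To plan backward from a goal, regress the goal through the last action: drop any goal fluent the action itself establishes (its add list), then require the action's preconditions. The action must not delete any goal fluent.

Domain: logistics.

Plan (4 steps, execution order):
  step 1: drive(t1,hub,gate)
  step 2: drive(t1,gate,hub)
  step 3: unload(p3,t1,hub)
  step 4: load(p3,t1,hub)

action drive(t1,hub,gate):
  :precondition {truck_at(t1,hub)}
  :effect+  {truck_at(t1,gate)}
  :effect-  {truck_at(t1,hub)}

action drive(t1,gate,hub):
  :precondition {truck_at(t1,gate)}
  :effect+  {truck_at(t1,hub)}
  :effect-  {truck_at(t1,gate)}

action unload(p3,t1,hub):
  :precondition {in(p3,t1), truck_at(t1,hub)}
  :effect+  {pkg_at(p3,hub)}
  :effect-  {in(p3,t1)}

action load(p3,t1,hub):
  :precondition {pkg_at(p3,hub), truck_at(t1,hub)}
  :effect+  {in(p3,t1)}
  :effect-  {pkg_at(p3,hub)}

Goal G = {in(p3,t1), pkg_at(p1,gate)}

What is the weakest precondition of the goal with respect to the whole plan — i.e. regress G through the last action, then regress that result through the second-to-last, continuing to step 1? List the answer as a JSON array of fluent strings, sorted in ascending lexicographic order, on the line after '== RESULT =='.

Work backward from the goal:
  through step 4 (load(p3,t1,hub)): drop {in(p3,t1)}, keep {pkg_at(p1,gate)}, require {pkg_at(p3,hub), truck_at(t1,hub)}
    → {pkg_at(p1,gate), pkg_at(p3,hub), truck_at(t1,hub)}
  through step 3 (unload(p3,t1,hub)): drop {pkg_at(p3,hub)}, keep {pkg_at(p1,gate), truck_at(t1,hub)}, require {in(p3,t1), truck_at(t1,hub)}
    → {in(p3,t1), pkg_at(p1,gate), truck_at(t1,hub)}
  through step 2 (drive(t1,gate,hub)): drop {truck_at(t1,hub)}, keep {in(p3,t1), pkg_at(p1,gate)}, require {truck_at(t1,gate)}
    → {in(p3,t1), pkg_at(p1,gate), truck_at(t1,gate)}
  through step 1 (drive(t1,hub,gate)): drop {truck_at(t1,gate)}, keep {in(p3,t1), pkg_at(p1,gate)}, require {truck_at(t1,hub)}
    → {in(p3,t1), pkg_at(p1,gate), truck_at(t1,hub)}

== RESULT ==
["in(p3,t1)", "pkg_at(p1,gate)", "truck_at(t1,hub)"]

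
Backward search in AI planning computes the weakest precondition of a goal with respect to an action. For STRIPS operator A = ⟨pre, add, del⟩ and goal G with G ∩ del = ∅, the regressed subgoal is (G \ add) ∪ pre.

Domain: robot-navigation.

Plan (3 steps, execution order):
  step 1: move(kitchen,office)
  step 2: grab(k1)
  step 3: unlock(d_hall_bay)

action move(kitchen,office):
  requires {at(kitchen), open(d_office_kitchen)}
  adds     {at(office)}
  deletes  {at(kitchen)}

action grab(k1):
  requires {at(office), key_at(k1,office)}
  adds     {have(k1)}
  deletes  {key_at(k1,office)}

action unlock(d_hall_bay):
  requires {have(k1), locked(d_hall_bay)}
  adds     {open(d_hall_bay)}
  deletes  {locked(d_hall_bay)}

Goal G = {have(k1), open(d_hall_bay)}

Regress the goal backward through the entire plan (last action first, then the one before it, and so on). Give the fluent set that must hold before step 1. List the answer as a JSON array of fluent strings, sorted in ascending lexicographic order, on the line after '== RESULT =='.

Work backward from the goal:
  through step 3 (unlock(d_hall_bay)): drop {open(d_hall_bay)}, keep {have(k1)}, require {have(k1), locked(d_hall_bay)}
    → {have(k1), locked(d_hall_bay)}
  through step 2 (grab(k1)): drop {have(k1)}, keep {locked(d_hall_bay)}, require {at(office), key_at(k1,office)}
    → {at(office), key_at(k1,office), locked(d_hall_bay)}
  through step 1 (move(kitchen,office)): drop {at(office)}, keep {key_at(k1,office), locked(d_hall_bay)}, require {at(kitchen), open(d_office_kitchen)}
    → {at(kitchen), key_at(k1,office), locked(d_hall_bay), open(d_office_kitchen)}

== RESULT ==
["at(kitchen)", "key_at(k1,office)", "locked(d_hall_bay)", "open(d_office_kitchen)"]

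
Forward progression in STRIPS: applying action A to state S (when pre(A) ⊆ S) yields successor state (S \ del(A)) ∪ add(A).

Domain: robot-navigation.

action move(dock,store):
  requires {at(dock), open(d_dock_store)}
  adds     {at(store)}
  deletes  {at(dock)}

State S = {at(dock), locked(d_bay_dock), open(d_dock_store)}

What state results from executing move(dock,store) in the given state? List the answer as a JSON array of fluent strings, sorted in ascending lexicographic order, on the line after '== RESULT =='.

Compute (S \ del) ∪ add:
  pre ⊆ S: {at(dock), open(d_dock_store)} ⊆ S  — applicable
  S \ del = {locked(d_bay_dock), open(d_dock_store)}
  ∪ add   = {at(store), locked(d_bay_dock), open(d_dock_store)}

== RESULT ==
["at(store)", "locked(d_bay_dock)", "open(d_dock_store)"]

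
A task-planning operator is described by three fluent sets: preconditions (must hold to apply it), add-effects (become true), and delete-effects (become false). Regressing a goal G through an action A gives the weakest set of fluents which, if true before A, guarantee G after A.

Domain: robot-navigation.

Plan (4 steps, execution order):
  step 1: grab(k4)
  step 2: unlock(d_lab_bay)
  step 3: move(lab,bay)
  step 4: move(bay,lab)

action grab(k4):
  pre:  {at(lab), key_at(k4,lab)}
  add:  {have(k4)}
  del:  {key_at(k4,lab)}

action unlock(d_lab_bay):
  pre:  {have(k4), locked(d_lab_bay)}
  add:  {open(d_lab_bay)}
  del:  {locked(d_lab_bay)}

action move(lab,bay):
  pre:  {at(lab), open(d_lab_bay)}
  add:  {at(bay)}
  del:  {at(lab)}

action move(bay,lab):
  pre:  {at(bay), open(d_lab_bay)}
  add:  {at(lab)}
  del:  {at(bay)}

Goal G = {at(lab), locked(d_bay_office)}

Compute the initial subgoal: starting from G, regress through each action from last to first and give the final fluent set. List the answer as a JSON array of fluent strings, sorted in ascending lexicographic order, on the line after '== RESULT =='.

Regress step by step:
  through step 4 (move(bay,lab)): drop {at(lab)}, keep {locked(d_bay_office)}, require {at(bay), open(d_lab_bay)}
    → {at(bay), locked(d_bay_office), open(d_lab_bay)}
  through step 3 (move(lab,bay)): drop {at(bay)}, keep {locked(d_bay_office), open(d_lab_bay)}, require {at(lab), open(d_lab_bay)}
    → {at(lab), locked(d_bay_office), open(d_lab_bay)}
  through step 2 (unlock(d_lab_bay)): drop {open(d_lab_bay)}, keep {at(lab), locked(d_bay_office)}, require {have(k4), locked(d_lab_bay)}
    → {at(lab), have(k4), locked(d_bay_office), locked(d_lab_bay)}
  through step 1 (grab(k4)): drop {have(k4)}, keep {at(lab), locked(d_bay_office), locked(d_lab_bay)}, require {at(lab), key_at(k4,lab)}
    → {at(lab), key_at(k4,lab), locked(d_bay_office), locked(d_lab_bay)}

== RESULT ==
["at(lab)", "key_at(k4,lab)", "locked(d_bay_office)", "locked(d_lab_bay)"]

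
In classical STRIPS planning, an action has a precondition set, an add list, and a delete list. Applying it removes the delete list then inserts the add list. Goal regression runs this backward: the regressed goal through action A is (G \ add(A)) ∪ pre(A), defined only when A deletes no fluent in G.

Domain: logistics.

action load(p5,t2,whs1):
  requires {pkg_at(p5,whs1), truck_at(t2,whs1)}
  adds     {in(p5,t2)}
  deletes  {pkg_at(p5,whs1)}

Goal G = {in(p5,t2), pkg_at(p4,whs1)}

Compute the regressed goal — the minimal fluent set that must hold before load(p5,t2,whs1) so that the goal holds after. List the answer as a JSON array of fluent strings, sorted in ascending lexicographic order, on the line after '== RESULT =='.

Regress:
  G ∩ del = {}  (empty — regression defined)
  G \ add = {in(p5,t2), pkg_at(p4,whs1)} \ {in(p5,t2)} = {pkg_at(p4,whs1)}
  ∪ pre   = {pkg_at(p4,whs1)} ∪ {pkg_at(p5,whs1), truck_at(t2,whs1)}
          = {pkg_at(p4,whs1), pkg_at(p5,whs1), truck_at(t2,whs1)}

== RESULT ==
["pkg_at(p4,whs1)", "pkg_at(p5,whs1)", "truck_at(t2,whs1)"]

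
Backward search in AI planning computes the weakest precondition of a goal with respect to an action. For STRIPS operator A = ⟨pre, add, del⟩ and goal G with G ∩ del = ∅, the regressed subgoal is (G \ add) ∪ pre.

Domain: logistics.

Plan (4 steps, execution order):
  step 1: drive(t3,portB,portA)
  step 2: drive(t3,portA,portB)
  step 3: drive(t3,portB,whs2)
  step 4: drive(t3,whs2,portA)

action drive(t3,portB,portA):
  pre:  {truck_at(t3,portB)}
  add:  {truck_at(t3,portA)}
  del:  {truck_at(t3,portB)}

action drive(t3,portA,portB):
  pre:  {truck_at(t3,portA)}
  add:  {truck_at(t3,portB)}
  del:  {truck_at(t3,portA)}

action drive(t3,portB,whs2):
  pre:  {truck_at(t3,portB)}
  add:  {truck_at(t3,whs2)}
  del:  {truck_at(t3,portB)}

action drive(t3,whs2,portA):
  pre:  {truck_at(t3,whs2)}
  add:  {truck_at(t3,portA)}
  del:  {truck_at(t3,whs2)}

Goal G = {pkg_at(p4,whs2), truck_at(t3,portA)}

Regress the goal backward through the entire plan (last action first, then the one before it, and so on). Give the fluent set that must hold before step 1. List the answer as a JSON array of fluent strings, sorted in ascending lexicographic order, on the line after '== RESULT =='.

Regress step by step:
  through step 4 (drive(t3,whs2,portA)): drop {truck_at(t3,portA)}, keep {pkg_at(p4,whs2)}, require {truck_at(t3,whs2)}
    → {pkg_at(p4,whs2), truck_at(t3,whs2)}
  through step 3 (drive(t3,portB,whs2)): drop {truck_at(t3,whs2)}, keep {pkg_at(p4,whs2)}, require {truck_at(t3,portB)}
    → {pkg_at(p4,whs2), truck_at(t3,portB)}
  through step 2 (drive(t3,portA,portB)): drop {truck_at(t3,portB)}, keep {pkg_at(p4,whs2)}, require {truck_at(t3,portA)}
    → {pkg_at(p4,whs2), truck_at(t3,portA)}
  through step 1 (drive(t3,portB,portA)): drop {truck_at(t3,portA)}, keep {pkg_at(p4,whs2)}, require {truck_at(t3,portB)}
    → {pkg_at(p4,whs2), truck_at(t3,portB)}

== RESULT ==
["pkg_at(p4,whs2)", "truck_at(t3,portB)"]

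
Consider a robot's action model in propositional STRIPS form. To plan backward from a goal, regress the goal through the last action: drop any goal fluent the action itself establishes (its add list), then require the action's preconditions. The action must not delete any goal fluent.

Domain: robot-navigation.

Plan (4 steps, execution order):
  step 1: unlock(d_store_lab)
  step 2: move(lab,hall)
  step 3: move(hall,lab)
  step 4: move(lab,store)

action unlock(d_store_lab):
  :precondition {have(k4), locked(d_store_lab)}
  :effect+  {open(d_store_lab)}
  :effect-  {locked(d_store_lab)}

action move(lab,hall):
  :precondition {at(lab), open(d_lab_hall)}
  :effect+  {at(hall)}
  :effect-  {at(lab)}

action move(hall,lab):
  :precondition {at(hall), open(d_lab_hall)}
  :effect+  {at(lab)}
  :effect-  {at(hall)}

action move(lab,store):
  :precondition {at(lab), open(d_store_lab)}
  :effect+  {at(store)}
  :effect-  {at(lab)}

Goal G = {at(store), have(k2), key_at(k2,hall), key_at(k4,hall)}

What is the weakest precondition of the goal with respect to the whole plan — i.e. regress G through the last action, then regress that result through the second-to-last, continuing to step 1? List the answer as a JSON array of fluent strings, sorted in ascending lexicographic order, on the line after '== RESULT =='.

Regress step by step:
  through step 4 (move(lab,store)): drop {at(store)}, keep {have(k2), key_at(k2,hall), key_at(k4,hall)}, require {at(lab), open(d_store_lab)}
    → {at(lab), have(k2), key_at(k2,hall), key_at(k4,hall), open(d_store_lab)}
  through step 3 (move(hall,lab)): drop {at(lab)}, keep {have(k2), key_at(k2,hall), key_at(k4,hall), open(d_store_lab)}, require {at(hall), open(d_lab_hall)}
    → {at(hall), have(k2), key_at(k2,hall), key_at(k4,hall), open(d_lab_hall), open(d_store_lab)}
  through step 2 (move(lab,hall)): drop {at(hall)}, keep {have(k2), key_at(k2,hall), key_at(k4,hall), open(d_lab_hall), open(d_store_lab)}, require {at(lab), open(d_lab_hall)}
    → {at(lab), have(k2), key_at(k2,hall), key_at(k4,hall), open(d_lab_hall), open(d_store_lab)}
  through step 1 (unlock(d_store_lab)): drop {open(d_store_lab)}, keep {at(lab), have(k2), key_at(k2,hall), key_at(k4,hall), open(d_lab_hall)}, require {have(k4), locked(d_store_lab)}
    → {at(lab), have(k2), have(k4), key_at(k2,hall), key_at(k4,hall), locked(d_store_lab), open(d_lab_hall)}

== RESULT ==
["at(lab)", "have(k2)", "have(k4)", "key_at(k2,hall)", "key_at(k4,hall)", "locked(d_store_lab)", "open(d_lab_hall)"]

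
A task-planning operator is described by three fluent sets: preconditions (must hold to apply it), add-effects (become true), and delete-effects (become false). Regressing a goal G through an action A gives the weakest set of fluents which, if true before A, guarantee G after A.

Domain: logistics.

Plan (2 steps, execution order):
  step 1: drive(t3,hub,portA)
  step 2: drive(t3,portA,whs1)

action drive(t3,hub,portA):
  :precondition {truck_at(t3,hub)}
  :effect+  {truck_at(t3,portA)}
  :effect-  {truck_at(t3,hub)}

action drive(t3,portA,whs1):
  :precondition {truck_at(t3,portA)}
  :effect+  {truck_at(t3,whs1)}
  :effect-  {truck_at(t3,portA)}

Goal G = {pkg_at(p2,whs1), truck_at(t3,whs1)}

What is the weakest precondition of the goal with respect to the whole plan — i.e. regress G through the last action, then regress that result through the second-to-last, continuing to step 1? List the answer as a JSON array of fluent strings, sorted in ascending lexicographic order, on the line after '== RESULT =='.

Regress step by step:
  through step 2 (drive(t3,portA,whs1)): drop {truck_at(t3,whs1)}, keep {pkg_at(p2,whs1)}, require {truck_at(t3,portA)}
    → {pkg_at(p2,whs1), truck_at(t3,portA)}
  through step 1 (drive(t3,hub,portA)): drop {truck_at(t3,portA)}, keep {pkg_at(p2,whs1)}, require {truck_at(t3,hub)}
    → {pkg_at(p2,whs1), truck_at(t3,hub)}

== RESULT ==
["pkg_at(p2,whs1)", "truck_at(t3,hub)"]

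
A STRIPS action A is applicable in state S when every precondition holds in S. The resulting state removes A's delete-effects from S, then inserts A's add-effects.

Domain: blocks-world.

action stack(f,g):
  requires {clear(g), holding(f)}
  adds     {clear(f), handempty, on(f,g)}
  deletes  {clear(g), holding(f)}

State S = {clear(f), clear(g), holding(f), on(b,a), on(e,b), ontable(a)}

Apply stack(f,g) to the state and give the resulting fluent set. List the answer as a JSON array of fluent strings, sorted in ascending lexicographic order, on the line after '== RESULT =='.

Compute (S \ del) ∪ add:
  pre ⊆ S: {clear(g), holding(f)} ⊆ S  — applicable
  S \ del = {clear(f), on(b,a), on(e,b), ontable(a)}
  ∪ add   = {clear(f), handempty, on(b,a), on(e,b), on(f,g), ontable(a)}

== RESULT ==
["clear(f)", "handempty", "on(b,a)", "on(e,b)", "on(f,g)", "ontable(a)"]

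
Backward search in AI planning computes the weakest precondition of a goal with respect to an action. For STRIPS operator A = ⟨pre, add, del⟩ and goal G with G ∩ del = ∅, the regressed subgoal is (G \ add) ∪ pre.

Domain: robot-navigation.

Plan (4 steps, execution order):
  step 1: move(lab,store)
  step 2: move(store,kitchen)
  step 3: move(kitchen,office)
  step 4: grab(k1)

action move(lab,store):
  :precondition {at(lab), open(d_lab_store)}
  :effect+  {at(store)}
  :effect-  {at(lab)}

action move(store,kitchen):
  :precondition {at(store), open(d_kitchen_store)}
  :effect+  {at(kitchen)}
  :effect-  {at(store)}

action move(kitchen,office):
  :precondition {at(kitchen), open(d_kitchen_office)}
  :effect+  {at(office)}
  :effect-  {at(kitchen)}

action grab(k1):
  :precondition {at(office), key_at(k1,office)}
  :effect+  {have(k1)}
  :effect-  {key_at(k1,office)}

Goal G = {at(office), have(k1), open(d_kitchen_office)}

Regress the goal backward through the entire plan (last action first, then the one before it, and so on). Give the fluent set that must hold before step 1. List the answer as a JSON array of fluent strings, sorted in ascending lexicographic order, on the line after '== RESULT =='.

Regress step by step:
  through step 4 (grab(k1)): drop {have(k1)}, keep {at(office), open(d_kitchen_office)}, require {at(office), key_at(k1,office)}
    → {at(office), key_at(k1,office), open(d_kitchen_office)}
  through step 3 (move(kitchen,office)): drop {at(office)}, keep {key_at(k1,office), open(d_kitchen_office)}, require {at(kitchen), open(d_kitchen_office)}
    → {at(kitchen), key_at(k1,office), open(d_kitchen_office)}
  through step 2 (move(store,kitchen)): drop {at(kitchen)}, keep {key_at(k1,office), open(d_kitchen_office)}, require {at(store), open(d_kitchen_store)}
    → {at(store), key_at(k1,office), open(d_kitchen_office), open(d_kitchen_store)}
  through step 1 (move(lab,store)): drop {at(store)}, keep {key_at(k1,office), open(d_kitchen_office), open(d_kitchen_store)}, require {at(lab), open(d_lab_store)}
    → {at(lab), key_at(k1,office), open(d_kitchen_office), open(d_kitchen_store), open(d_lab_store)}

== RESULT ==
["at(lab)", "key_at(k1,office)", "open(d_kitchen_office)", "open(d_kitchen_store)", "open(d_lab_store)"]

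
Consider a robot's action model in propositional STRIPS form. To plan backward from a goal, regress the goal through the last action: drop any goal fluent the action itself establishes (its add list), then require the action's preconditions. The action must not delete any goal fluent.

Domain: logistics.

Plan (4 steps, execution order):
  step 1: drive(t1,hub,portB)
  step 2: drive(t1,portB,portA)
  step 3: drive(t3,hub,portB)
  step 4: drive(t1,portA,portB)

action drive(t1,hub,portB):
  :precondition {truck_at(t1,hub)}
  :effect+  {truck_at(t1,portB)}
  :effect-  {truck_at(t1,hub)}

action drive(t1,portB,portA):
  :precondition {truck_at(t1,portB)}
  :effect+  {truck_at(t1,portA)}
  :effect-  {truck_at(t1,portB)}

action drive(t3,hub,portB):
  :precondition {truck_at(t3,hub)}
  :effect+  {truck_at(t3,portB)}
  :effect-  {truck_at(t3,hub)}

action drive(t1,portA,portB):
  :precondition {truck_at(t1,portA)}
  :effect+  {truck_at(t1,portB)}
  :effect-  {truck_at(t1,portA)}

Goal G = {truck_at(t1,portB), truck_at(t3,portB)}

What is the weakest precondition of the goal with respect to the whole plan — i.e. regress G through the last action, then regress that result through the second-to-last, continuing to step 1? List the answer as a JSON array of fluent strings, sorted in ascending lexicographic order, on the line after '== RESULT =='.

Work backward from the goal:
  through step 4 (drive(t1,portA,portB)): drop {truck_at(t1,portB)}, keep {truck_at(t3,portB)}, require {truck_at(t1,portA)}
    → {truck_at(t1,portA), truck_at(t3,portB)}
  through step 3 (drive(t3,hub,portB)): drop {truck_at(t3,portB)}, keep {truck_at(t1,portA)}, require {truck_at(t3,hub)}
    → {truck_at(t1,portA), truck_at(t3,hub)}
  through step 2 (drive(t1,portB,portA)): drop {truck_at(t1,portA)}, keep {truck_at(t3,hub)}, require {truck_at(t1,portB)}
    → {truck_at(t1,portB), truck_at(t3,hub)}
  through step 1 (drive(t1,hub,portB)): drop {truck_at(t1,portB)}, keep {truck_at(t3,hub)}, require {truck_at(t1,hub)}
    → {truck_at(t1,hub), truck_at(t3,hub)}

== RESULT ==
["truck_at(t1,hub)", "truck_at(t3,hub)"]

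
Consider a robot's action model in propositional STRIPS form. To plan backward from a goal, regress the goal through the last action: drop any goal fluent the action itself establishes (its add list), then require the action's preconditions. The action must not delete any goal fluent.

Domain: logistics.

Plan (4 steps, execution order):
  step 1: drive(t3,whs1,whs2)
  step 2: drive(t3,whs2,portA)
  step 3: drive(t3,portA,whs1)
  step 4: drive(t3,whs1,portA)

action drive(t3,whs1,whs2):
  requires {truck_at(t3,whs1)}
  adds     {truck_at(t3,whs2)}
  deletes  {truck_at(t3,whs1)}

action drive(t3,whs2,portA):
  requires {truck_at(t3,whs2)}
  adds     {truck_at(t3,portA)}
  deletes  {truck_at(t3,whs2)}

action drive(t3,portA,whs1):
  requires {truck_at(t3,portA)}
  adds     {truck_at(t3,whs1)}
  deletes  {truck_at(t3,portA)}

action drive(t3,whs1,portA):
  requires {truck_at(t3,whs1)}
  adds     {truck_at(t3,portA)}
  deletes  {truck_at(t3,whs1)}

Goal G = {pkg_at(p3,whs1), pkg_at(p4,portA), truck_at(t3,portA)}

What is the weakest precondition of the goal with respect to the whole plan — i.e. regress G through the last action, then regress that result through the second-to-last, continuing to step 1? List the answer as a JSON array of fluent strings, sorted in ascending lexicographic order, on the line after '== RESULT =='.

Regress step by step:
  through step 4 (drive(t3,whs1,portA)): drop {truck_at(t3,portA)}, keep {pkg_at(p3,whs1), pkg_at(p4,portA)}, require {truck_at(t3,whs1)}
    → {pkg_at(p3,whs1), pkg_at(p4,portA), truck_at(t3,whs1)}
  through step 3 (drive(t3,portA,whs1)): drop {truck_at(t3,whs1)}, keep {pkg_at(p3,whs1), pkg_at(p4,portA)}, require {truck_at(t3,portA)}
    → {pkg_at(p3,whs1), pkg_at(p4,portA), truck_at(t3,portA)}
  through step 2 (drive(t3,whs2,portA)): drop {truck_at(t3,portA)}, keep {pkg_at(p3,whs1), pkg_at(p4,portA)}, require {truck_at(t3,whs2)}
    → {pkg_at(p3,whs1), pkg_at(p4,portA), truck_at(t3,whs2)}
  through step 1 (drive(t3,whs1,whs2)): drop {truck_at(t3,whs2)}, keep {pkg_at(p3,whs1), pkg_at(p4,portA)}, require {truck_at(t3,whs1)}
    → {pkg_at(p3,whs1), pkg_at(p4,portA), truck_at(t3,whs1)}

== RESULT ==
["pkg_at(p3,whs1)", "pkg_at(p4,portA)", "truck_at(t3,whs1)"]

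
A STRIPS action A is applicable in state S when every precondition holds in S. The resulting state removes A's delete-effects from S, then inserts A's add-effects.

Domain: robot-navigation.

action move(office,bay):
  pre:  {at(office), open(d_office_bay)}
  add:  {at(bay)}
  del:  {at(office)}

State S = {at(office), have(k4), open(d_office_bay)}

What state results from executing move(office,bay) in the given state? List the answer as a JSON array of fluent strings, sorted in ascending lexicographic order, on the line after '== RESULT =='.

Compute (S \ del) ∪ add:
  pre ⊆ S: {at(office), open(d_office_bay)} ⊆ S  — applicable
  S \ del = {have(k4), open(d_office_bay)}
  ∪ add   = {at(bay), have(k4), open(d_office_bay)}

== RESULT ==
["at(bay)", "have(k4)", "open(d_office_bay)"]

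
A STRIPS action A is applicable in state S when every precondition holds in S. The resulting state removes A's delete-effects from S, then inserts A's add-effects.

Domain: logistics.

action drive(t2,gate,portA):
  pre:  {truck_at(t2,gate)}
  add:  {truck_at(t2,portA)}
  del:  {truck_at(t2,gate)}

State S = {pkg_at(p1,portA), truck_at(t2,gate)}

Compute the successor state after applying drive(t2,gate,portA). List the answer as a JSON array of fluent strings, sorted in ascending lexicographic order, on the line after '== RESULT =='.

Progress:
  pre ⊆ S: {truck_at(t2,gate)} ⊆ S  — applicable
  S \ del = {pkg_at(p1,portA)}
  ∪ add   = {pkg_at(p1,portA), truck_at(t2,portA)}

== RESULT ==
["pkg_at(p1,portA)", "truck_at(t2,portA)"]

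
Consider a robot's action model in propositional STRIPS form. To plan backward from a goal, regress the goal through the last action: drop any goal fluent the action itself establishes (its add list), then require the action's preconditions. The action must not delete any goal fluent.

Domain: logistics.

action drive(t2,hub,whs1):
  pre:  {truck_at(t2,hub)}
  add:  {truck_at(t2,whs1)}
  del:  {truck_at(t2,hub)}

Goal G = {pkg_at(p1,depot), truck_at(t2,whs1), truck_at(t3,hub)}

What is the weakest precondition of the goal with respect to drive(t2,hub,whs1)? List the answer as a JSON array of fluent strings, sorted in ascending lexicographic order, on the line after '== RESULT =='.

Compute (G \ add) ∪ pre:
  G ∩ del = {}  (empty — regression defined)
  G \ add = {pkg_at(p1,depot), truck_at(t2,whs1), truck_at(t3,hub)} \ {truck_at(t2,whs1)} = {pkg_at(p1,depot), truck_at(t3,hub)}
  ∪ pre   = {pkg_at(p1,depot), truck_at(t3,hub)} ∪ {truck_at(t2,hub)}
          = {pkg_at(p1,depot), truck_at(t2,hub), truck_at(t3,hub)}

== RESULT ==
["pkg_at(p1,depot)", "truck_at(t2,hub)", "truck_at(t3,hub)"]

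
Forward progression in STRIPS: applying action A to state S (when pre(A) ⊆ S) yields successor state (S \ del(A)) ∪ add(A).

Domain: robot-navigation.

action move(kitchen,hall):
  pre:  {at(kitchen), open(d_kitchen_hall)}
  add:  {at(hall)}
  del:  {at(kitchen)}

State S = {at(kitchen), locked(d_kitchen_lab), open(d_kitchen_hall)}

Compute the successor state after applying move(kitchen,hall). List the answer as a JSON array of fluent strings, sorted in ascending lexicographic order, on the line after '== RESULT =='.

Compute (S \ del) ∪ add:
  pre ⊆ S: {at(kitchen), open(d_kitchen_hall)} ⊆ S  — applicable
  S \ del = {locked(d_kitchen_lab), open(d_kitchen_hall)}
  ∪ add   = {at(hall), locked(d_kitchen_lab), open(d_kitchen_hall)}

== RESULT ==
["at(hall)", "locked(d_kitchen_lab)", "open(d_kitchen_hall)"]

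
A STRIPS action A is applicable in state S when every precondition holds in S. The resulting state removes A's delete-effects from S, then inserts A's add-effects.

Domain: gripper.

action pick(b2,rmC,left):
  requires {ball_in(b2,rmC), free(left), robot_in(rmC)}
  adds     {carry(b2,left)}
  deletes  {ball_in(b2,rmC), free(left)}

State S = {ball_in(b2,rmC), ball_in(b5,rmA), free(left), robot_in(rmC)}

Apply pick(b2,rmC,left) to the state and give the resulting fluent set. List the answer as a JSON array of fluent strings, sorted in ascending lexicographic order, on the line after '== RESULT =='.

Compute (S \ del) ∪ add:
  pre ⊆ S: {ball_in(b2,rmC), free(left), robot_in(rmC)} ⊆ S  — applicable
  S \ del = {ball_in(b5,rmA), robot_in(rmC)}
  ∪ add   = {ball_in(b5,rmA), carry(b2,left), robot_in(rmC)}

== RESULT ==
["ball_in(b5,rmA)", "carry(b2,left)", "robot_in(rmC)"]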